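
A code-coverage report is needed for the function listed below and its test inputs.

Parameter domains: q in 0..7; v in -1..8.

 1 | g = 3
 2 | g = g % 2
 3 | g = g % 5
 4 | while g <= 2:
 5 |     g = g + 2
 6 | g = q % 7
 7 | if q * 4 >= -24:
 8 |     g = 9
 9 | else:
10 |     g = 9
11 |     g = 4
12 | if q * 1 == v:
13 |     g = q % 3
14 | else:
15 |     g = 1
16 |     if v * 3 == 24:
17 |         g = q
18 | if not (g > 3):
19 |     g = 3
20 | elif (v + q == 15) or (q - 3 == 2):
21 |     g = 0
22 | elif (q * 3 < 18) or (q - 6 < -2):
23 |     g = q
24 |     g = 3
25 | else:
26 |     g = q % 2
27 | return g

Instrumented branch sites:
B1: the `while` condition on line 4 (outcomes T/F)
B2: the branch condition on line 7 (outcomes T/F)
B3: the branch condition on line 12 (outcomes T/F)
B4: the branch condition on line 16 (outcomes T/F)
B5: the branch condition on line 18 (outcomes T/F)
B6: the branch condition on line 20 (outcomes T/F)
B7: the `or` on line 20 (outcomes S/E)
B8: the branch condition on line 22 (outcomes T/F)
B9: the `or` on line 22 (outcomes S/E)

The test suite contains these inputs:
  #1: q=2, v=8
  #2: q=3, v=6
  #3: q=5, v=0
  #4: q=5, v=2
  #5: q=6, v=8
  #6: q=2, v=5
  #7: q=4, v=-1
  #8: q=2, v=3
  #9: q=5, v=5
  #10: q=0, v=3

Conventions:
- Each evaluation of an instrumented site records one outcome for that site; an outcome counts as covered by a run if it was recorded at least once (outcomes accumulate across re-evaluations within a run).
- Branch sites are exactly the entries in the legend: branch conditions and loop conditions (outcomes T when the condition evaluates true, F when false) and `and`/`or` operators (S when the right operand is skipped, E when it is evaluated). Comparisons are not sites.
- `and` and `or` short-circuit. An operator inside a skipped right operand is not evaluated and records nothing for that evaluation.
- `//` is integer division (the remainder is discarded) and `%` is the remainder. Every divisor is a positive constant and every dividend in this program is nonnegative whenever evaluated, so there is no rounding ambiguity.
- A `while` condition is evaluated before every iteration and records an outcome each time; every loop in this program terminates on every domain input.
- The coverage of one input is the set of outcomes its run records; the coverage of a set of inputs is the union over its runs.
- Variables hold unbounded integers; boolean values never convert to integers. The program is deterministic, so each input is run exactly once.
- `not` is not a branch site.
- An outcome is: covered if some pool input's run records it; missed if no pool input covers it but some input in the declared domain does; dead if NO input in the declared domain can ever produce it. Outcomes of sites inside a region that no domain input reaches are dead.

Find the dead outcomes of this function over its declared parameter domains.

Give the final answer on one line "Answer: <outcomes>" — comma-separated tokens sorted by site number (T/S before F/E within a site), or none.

running all 80 domain inputs and tallying outcomes:
  B2=F: zero occurrences over every domain input -> dead
  reachable outcomes have witnesses, e.g. B1=T (e.g. q=0, v=-1), B1=F (e.g. q=0, v=-1), B2=T (e.g. q=0, v=-1), B3=T (e.g. q=0, v=0)

Answer: B2=F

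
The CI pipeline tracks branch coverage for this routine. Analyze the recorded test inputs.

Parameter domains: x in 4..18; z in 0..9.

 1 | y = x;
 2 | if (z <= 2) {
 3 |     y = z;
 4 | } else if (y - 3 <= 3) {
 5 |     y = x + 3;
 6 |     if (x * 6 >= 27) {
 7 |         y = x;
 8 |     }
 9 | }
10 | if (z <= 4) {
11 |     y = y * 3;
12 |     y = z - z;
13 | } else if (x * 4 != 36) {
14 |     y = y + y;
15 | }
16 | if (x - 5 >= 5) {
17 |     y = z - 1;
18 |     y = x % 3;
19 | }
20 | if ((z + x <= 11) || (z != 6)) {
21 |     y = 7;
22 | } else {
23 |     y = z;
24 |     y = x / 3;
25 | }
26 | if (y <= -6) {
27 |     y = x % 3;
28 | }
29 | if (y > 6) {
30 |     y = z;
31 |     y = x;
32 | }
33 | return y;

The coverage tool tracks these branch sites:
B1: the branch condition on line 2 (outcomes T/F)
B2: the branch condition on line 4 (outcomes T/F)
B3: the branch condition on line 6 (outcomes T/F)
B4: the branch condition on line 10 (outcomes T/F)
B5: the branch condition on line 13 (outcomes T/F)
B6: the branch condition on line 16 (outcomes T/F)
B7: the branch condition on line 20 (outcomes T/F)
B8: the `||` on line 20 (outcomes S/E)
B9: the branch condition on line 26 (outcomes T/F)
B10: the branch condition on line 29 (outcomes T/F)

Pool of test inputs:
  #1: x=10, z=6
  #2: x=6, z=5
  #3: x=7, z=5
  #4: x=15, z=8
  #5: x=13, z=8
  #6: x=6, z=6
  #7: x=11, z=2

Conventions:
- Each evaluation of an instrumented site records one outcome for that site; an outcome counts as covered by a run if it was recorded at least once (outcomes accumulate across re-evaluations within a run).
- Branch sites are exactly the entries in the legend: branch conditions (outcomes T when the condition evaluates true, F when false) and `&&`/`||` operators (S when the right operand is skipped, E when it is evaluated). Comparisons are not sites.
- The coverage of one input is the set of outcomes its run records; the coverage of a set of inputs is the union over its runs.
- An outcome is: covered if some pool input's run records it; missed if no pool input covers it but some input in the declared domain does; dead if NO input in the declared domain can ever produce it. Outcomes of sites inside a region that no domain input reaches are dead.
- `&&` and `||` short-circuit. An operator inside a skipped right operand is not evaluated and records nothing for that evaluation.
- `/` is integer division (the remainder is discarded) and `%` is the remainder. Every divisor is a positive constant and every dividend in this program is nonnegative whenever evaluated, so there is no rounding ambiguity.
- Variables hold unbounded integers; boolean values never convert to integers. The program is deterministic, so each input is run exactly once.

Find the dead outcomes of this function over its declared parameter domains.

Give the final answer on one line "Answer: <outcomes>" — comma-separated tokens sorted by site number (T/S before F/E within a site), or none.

running all 150 domain inputs and tallying outcomes:
  B9=T: zero occurrences over every domain input -> dead
  reachable outcomes have witnesses, e.g. B1=T (e.g. x=4, z=0), B1=F (e.g. x=4, z=3), B2=T (e.g. x=4, z=3), B2=F (e.g. x=7, z=3)

Answer: B9=T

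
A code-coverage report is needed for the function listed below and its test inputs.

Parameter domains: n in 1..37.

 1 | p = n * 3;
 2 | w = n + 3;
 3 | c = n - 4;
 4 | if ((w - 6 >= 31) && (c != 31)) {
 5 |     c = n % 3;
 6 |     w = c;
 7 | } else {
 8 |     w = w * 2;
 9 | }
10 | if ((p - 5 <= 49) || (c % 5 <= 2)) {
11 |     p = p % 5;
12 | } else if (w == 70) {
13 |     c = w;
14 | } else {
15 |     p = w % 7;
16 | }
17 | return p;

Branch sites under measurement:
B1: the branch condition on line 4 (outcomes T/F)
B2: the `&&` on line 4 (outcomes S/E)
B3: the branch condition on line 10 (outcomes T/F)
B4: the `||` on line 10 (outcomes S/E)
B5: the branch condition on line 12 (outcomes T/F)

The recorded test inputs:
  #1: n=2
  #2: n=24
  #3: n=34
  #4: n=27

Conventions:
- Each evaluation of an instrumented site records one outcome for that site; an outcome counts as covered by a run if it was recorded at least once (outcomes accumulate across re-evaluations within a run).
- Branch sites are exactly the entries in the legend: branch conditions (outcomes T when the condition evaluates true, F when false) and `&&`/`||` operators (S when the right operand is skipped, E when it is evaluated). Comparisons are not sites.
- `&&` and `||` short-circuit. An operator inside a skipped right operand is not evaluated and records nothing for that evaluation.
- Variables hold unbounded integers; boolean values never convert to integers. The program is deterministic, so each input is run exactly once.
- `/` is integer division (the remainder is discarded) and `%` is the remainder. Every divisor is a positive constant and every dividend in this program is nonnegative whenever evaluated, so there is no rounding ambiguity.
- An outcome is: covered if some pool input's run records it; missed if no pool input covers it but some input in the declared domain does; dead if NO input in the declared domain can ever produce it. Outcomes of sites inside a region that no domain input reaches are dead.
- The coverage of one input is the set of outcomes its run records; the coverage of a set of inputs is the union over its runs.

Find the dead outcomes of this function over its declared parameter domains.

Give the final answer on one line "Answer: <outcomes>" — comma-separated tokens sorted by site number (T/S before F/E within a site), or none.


checking every outcome against all 37 domain inputs:
  reachable outcomes have witnesses, e.g. B1=T (e.g. n=34), B1=F (e.g. n=1), B2=S (e.g. n=1), B2=E (e.g. n=34)
Answer: none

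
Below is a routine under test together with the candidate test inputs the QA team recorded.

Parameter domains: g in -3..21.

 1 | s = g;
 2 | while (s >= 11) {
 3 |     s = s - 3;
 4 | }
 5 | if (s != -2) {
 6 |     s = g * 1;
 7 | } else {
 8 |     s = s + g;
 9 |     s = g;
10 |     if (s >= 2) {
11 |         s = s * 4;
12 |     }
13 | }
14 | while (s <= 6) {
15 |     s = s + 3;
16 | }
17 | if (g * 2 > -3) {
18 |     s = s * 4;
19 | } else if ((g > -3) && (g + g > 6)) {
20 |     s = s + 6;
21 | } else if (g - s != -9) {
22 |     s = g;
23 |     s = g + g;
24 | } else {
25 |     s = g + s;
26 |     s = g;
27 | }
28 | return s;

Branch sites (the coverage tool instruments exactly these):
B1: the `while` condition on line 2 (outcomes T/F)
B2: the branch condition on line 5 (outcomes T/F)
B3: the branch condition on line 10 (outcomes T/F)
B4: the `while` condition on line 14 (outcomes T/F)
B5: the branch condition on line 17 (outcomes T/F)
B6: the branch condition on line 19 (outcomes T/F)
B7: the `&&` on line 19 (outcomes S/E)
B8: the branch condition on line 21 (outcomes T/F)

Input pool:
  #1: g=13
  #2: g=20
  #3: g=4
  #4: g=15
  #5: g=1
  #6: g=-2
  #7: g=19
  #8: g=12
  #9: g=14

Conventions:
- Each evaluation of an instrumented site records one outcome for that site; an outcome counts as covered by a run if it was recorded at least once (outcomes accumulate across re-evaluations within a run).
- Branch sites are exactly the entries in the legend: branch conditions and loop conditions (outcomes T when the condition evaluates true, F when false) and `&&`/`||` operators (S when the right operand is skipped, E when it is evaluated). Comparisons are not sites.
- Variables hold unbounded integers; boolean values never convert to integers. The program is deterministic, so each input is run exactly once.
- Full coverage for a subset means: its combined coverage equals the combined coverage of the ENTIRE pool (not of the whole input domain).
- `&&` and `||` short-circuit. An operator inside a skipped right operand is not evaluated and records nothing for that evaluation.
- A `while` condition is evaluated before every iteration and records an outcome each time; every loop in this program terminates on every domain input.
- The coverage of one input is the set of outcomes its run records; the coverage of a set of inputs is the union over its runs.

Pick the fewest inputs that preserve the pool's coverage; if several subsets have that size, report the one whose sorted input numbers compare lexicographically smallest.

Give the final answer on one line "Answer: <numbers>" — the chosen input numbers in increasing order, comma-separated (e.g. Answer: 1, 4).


input #1 (g=13): events B1->T, B1->F, B2->T, B4->F, B5->T; covers B1=T, B1=F, B2=T, B4=F, B5=T
input #2 (g=20): events B1->T, B1->T, B1->T, B1->T, B1->F, B2->T, B4->F, B5->T; covers B1=T, B1=F, B2=T, B4=F, B5=T
input #3 (g=4): events B1->F, B2->T, B4->T, B4->F, B5->T; covers B1=F, B2=T, B4=T, B4=F, B5=T
input #4 (g=15): events B1->T, B1->T, B1->F, B2->T, B4->F, B5->T; covers B1=T, B1=F, B2=T, B4=F, B5=T
input #5 (g=1): events B1->F, B2->T, B4->T, B4->T, B4->F, B5->T; covers B1=F, B2=T, B4=T, B4=F, B5=T
input #6 (g=-2): events B1->F, B2->F, B3->F, B4->T, B4->T, B4->T, B4->F, B5->F, B7->E, B6->F, B8->F; covers B1=F, B2=F, B3=F, B4=T, B4=F, B5=F, B6=F, B7=E, B8=F
input #7 (g=19): events B1->T, B1->T, B1->T, B1->F, B2->T, B4->F, B5->T; covers B1=T, B1=F, B2=T, B4=F, B5=T
input #8 (g=12): events B1->T, B1->F, B2->T, B4->F, B5->T; covers B1=T, B1=F, B2=T, B4=F, B5=T
input #9 (g=14): events B1->T, B1->T, B1->F, B2->T, B4->F, B5->T; covers B1=T, B1=F, B2=T, B4=F, B5=T
together the pool reaches 12 outcomes: B1=T, B1=F, B2=T, B2=F, B3=F, B4=T, B4=F, B5=T, B5=F, B6=F, B7=E, B8=F
size 1 is not enough: best union over all size-1 subsets is 9/12
at size 2, {1, 6} reaches all 12 outcomes; every lexicographically earlier size-2 subset fails
Answer: 1, 6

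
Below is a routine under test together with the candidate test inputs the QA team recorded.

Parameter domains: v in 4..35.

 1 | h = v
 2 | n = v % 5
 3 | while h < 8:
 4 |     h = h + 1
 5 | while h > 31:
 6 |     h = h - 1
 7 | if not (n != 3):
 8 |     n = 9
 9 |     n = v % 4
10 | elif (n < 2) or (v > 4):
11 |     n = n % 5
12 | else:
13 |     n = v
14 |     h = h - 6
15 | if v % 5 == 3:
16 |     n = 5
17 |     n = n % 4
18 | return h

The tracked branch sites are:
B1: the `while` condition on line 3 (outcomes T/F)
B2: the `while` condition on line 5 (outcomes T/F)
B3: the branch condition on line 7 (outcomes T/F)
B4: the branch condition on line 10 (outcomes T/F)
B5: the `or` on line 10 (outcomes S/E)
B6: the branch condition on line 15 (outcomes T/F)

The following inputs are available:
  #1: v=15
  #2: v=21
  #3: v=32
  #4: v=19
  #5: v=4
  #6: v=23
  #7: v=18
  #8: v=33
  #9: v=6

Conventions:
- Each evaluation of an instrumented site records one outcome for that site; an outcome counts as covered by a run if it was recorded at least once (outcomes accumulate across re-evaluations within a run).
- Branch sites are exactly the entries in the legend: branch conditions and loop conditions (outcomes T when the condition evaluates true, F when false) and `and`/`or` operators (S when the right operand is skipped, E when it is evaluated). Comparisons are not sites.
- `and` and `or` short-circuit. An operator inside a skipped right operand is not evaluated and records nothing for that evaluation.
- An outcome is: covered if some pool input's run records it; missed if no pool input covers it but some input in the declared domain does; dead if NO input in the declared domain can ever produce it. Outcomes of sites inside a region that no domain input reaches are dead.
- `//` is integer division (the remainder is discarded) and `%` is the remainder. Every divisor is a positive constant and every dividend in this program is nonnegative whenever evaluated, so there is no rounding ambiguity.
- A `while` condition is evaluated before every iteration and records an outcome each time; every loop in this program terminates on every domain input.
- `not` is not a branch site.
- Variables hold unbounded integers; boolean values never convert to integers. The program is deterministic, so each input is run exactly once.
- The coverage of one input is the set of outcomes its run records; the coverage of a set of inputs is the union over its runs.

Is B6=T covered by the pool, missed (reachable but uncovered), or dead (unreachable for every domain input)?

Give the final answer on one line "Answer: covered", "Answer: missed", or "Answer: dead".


B6=T is recorded by pool input(s) 6, 7, 8 -> covered
Answer: covered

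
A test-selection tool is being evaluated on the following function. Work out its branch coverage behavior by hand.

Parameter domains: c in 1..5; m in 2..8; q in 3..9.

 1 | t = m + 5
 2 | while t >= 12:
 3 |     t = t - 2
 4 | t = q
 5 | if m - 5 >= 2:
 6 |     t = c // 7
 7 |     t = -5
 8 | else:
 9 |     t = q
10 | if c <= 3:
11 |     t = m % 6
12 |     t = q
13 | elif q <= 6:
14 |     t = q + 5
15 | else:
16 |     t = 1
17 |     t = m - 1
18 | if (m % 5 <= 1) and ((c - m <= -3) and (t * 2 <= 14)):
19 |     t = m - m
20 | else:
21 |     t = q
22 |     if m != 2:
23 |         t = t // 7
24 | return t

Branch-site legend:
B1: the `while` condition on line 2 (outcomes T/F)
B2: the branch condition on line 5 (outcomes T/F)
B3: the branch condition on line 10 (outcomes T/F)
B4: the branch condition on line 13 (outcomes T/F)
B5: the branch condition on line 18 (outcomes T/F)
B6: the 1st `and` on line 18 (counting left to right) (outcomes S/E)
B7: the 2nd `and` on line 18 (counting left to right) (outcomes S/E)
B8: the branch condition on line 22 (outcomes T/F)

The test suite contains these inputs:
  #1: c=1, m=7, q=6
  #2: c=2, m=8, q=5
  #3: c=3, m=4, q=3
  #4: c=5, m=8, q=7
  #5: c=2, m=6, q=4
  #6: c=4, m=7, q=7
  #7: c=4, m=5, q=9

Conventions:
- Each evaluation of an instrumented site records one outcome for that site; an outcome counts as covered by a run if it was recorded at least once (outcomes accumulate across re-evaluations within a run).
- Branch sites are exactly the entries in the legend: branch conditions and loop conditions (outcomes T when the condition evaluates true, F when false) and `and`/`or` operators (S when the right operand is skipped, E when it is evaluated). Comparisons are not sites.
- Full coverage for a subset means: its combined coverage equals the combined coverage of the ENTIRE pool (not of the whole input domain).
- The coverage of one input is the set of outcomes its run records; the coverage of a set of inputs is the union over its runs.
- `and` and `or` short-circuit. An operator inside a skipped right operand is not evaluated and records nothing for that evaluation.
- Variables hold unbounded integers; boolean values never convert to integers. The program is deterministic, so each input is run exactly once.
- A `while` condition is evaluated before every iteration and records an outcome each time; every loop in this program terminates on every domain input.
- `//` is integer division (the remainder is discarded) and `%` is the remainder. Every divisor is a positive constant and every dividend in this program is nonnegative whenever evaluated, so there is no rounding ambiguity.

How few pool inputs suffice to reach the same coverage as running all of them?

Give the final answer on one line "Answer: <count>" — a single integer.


input #1, c=1, m=7, q=6: events B1->T, B1->F, B2->T, B3->T, B6->S, B5->F, B8->T; outcomes B1=T, B1=F, B2=T, B3=T, B5=F, B6=S, B8=T
input #2, c=2, m=8, q=5: events B1->T, B1->F, B2->T, B3->T, B6->S, B5->F, B8->T; outcomes B1=T, B1=F, B2=T, B3=T, B5=F, B6=S, B8=T
input #3, c=3, m=4, q=3: events B1->F, B2->F, B3->T, B6->S, B5->F, B8->T; outcomes B1=F, B2=F, B3=T, B5=F, B6=S, B8=T
input #4, c=5, m=8, q=7: events B1->T, B1->F, B2->T, B3->F, B4->F, B6->S, B5->F, B8->T; outcomes B1=T, B1=F, B2=T, B3=F, B4=F, B5=F, B6=S, B8=T
input #5, c=2, m=6, q=4: events B1->F, B2->F, B3->T, B6->E, B7->E, B5->T; outcomes B1=F, B2=F, B3=T, B5=T, B6=E, B7=E
input #6, c=4, m=7, q=7: events B1->T, B1->F, B2->T, B3->F, B4->F, B6->S, B5->F, B8->T; outcomes B1=T, B1=F, B2=T, B3=F, B4=F, B5=F, B6=S, B8=T
input #7, c=4, m=5, q=9: events B1->F, B2->F, B3->F, B4->F, B6->E, B7->S, B5->F, B8->T; outcomes B1=F, B2=F, B3=F, B4=F, B5=F, B6=E, B7=S, B8=T
pool-wide coverage (14 outcomes): B1=T, B1=F, B2=T, B2=F, B3=T, B3=F, B4=F, B5=T, B5=F, B6=S, B6=E, B7=S, B7=E, B8=T
size 1 is not enough: best union over all size-1 subsets is 8/14
size 2 is not enough: best union over all size-2 subsets is 13/14
inputs {1, 5, 7} (size 3) cover everything; no size-3 subset with a lexicographically smaller index list covers all 14
Answer: 3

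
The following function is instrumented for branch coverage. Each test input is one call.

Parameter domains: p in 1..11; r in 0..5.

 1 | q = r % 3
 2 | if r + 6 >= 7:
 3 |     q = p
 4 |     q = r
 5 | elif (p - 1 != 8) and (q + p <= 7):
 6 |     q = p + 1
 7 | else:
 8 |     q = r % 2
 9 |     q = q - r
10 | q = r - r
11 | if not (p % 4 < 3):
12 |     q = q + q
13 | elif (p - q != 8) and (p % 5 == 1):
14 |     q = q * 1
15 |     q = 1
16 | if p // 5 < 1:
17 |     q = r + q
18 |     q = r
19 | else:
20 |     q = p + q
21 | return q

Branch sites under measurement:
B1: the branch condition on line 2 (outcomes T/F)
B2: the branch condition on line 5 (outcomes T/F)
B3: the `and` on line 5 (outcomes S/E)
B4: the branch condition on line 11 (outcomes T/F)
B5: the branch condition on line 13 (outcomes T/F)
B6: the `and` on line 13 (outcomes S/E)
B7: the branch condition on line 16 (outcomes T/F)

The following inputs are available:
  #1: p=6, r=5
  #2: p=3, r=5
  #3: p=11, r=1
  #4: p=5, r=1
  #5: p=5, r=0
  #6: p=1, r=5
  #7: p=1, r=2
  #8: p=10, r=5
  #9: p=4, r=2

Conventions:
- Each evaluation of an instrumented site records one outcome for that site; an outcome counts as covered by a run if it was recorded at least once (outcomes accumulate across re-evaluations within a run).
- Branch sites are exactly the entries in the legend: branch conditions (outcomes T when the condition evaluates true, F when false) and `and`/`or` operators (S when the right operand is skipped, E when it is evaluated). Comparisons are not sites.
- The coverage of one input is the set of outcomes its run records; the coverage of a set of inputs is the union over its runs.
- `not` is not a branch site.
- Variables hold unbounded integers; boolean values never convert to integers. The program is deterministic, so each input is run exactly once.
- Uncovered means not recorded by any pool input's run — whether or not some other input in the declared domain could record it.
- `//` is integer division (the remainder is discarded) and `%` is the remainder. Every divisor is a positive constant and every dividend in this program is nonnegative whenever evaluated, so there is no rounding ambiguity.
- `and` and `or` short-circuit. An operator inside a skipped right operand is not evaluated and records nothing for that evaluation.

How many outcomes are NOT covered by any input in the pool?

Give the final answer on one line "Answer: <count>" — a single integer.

#1 (p=6, r=5) -> B1->T, B4->F, B6->E, B5->T, B7->F; covered: B1=T, B4=F, B5=T, B6=E, B7=F
#2 (p=3, r=5) -> B1->T, B4->T, B7->T; covered: B1=T, B4=T, B7=T
#3 (p=11, r=1) -> B1->T, B4->T, B7->F; covered: B1=T, B4=T, B7=F
#4 (p=5, r=1) -> B1->T, B4->F, B6->E, B5->F, B7->F; covered: B1=T, B4=F, B5=F, B6=E, B7=F
#5 (p=5, r=0) -> B1->F, B3->E, B2->T, B4->F, B6->E, B5->F, B7->F; covered: B1=F, B2=T, B3=E, B4=F, B5=F, B6=E, B7=F
#6 (p=1, r=5) -> B1->T, B4->F, B6->E, B5->T, B7->T; covered: B1=T, B4=F, B5=T, B6=E, B7=T
#7 (p=1, r=2) -> B1->T, B4->F, B6->E, B5->T, B7->T; covered: B1=T, B4=F, B5=T, B6=E, B7=T
#8 (p=10, r=5) -> B1->T, B4->F, B6->E, B5->F, B7->F; covered: B1=T, B4=F, B5=F, B6=E, B7=F
#9 (p=4, r=2) -> B1->T, B4->F, B6->E, B5->F, B7->T; covered: B1=T, B4=F, B5=F, B6=E, B7=T
union over the pool: B1=T, B1=F, B2=T, B3=E, B4=T, B4=F, B5=T, B5=F, B6=E, B7=T, B7=F
uncovered (3 of 14): B2=F, B3=S, B6=S

Answer: 3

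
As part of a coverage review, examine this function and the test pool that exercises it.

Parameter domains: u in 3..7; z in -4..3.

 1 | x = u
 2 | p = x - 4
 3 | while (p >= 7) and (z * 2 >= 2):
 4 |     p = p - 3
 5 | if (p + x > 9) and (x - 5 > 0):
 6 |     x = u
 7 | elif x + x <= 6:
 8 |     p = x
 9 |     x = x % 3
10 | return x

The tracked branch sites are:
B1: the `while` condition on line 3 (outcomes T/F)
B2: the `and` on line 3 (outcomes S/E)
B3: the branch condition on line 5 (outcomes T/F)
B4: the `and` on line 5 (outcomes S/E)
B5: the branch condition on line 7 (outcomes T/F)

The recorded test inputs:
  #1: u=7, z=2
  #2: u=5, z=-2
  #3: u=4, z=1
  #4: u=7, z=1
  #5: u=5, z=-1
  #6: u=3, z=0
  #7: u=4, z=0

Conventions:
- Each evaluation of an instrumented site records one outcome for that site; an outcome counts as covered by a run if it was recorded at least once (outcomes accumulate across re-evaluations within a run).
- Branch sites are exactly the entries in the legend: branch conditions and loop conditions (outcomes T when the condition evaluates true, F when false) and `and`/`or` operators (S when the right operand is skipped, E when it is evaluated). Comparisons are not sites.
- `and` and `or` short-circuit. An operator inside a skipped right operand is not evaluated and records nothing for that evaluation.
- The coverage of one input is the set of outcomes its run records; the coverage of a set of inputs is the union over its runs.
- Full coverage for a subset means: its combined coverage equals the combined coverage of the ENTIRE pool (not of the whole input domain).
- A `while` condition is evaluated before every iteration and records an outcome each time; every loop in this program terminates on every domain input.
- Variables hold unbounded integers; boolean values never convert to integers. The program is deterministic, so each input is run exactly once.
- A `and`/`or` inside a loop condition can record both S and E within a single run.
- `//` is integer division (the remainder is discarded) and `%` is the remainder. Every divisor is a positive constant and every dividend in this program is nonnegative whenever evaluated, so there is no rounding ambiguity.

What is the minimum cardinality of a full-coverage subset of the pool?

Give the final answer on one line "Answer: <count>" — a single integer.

test 1 (u=7, z=2) hits B1=F, B2=S, B3=T, B4=E
test 2 (u=5, z=-2) hits B1=F, B2=S, B3=F, B4=S, B5=F
test 3 (u=4, z=1) hits B1=F, B2=S, B3=F, B4=S, B5=F
test 4 (u=7, z=1) hits B1=F, B2=S, B3=T, B4=E
test 5 (u=5, z=-1) hits B1=F, B2=S, B3=F, B4=S, B5=F
test 6 (u=3, z=0) hits B1=F, B2=S, B3=F, B4=S, B5=T
test 7 (u=4, z=0) hits B1=F, B2=S, B3=F, B4=S, B5=F
the full pool covers 8 outcomes: B1=F, B2=S, B3=T, B3=F, B4=S, B4=E, B5=T, B5=F
size 1 is not enough: best union over all size-1 subsets is 5/8
size 2 is not enough: best union over all size-2 subsets is 7/8
at size 3, {1, 2, 6} reaches all 8 outcomes; every lexicographically earlier size-3 subset fails

Answer: 3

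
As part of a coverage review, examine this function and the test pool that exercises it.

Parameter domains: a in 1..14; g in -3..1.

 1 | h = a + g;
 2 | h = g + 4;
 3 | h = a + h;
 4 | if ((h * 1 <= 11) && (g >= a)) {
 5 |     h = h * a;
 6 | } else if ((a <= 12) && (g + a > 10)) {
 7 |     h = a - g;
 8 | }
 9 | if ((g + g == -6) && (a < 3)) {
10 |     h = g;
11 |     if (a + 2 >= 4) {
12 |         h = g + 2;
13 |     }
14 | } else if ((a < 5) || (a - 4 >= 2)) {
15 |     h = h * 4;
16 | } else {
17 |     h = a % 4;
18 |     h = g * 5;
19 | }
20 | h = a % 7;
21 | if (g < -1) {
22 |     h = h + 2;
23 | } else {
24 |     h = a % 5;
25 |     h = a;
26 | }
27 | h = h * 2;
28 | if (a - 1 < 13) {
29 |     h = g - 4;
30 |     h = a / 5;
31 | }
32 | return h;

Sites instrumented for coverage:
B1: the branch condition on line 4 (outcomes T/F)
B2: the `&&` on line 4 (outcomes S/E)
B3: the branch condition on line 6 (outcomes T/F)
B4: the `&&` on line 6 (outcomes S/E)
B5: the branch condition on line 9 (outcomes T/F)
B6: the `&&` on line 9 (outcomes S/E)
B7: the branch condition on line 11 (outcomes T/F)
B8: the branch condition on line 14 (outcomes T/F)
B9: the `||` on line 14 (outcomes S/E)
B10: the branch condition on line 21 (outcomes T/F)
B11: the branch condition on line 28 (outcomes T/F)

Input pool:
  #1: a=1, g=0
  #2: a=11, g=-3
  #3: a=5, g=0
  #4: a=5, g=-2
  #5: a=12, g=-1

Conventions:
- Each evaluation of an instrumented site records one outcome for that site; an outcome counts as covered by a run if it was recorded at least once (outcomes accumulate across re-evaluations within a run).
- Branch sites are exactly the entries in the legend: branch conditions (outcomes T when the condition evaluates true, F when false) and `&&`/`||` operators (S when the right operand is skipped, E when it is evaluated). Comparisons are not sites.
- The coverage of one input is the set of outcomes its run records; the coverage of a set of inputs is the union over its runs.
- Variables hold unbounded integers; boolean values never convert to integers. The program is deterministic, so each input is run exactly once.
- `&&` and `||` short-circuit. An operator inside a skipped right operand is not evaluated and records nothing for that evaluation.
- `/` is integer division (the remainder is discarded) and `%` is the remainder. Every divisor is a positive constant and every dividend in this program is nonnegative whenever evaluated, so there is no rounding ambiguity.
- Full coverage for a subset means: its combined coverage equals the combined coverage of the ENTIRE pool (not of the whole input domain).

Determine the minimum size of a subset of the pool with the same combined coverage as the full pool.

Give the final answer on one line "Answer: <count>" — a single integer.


#1 (a=1, g=0) -> covered: B1=F, B2=E, B3=F, B4=E, B5=F, B6=S, B8=T, B9=S, B10=F, B11=T
#2 (a=11, g=-3) -> covered: B1=F, B2=S, B3=F, B4=E, B5=F, B6=E, B8=T, B9=E, B10=T, B11=T
#3 (a=5, g=0) -> covered: B1=F, B2=E, B3=F, B4=E, B5=F, B6=S, B8=F, B9=E, B10=F, B11=T
#4 (a=5, g=-2) -> covered: B1=F, B2=E, B3=F, B4=E, B5=F, B6=S, B8=F, B9=E, B10=T, B11=T
#5 (a=12, g=-1) -> covered: B1=F, B2=S, B3=T, B4=E, B5=F, B6=S, B8=T, B9=E, B10=F, B11=T
union over all inputs: B1=F, B2=S, B2=E, B3=T, B3=F, B4=E, B5=F, B6=S, B6=E, B8=T, B8=F, B9=S, B9=E, B10=T, B10=F, B11=T (16 outcomes)
every size-1 subset falls short of the 16 outcomes (best: 10/16)
every size-2 subset falls short of the 16 outcomes (best: 14/16)
every size-3 subset falls short of the 16 outcomes (best: 15/16)
inputs {1, 2, 3, 5} (size 4) cover everything; no size-4 subset with a lexicographically smaller index list covers all 16
Answer: 4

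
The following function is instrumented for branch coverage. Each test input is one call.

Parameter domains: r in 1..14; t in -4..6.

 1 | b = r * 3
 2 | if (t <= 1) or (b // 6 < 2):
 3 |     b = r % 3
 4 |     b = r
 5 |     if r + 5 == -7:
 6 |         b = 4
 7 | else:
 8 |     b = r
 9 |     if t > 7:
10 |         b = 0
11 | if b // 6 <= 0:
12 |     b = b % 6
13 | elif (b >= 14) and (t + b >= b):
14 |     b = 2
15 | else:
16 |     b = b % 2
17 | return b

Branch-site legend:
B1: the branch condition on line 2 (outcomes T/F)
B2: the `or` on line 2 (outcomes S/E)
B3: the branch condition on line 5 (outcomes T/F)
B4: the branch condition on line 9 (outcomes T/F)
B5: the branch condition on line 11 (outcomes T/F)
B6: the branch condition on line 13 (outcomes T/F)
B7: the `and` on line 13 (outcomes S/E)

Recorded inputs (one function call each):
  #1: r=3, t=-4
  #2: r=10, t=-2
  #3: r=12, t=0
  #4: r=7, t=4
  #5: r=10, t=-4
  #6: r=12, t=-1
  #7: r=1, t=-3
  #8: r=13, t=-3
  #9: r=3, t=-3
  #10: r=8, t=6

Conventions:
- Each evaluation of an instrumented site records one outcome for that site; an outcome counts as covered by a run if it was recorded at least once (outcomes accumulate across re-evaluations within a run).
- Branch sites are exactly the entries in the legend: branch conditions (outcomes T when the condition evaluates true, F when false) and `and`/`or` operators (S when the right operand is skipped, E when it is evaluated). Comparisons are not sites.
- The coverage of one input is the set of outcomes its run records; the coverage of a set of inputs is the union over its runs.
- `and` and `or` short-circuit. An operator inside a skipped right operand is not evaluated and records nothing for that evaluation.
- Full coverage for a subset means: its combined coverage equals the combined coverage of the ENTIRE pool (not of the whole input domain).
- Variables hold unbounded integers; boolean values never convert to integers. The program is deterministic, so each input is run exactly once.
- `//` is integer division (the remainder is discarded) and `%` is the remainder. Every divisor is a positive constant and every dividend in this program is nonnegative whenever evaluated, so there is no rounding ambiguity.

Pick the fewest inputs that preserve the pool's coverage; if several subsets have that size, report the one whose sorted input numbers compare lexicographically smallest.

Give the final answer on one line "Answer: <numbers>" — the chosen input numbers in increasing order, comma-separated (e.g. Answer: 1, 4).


input #1 (r=3, t=-4): covers B1=T, B2=S, B3=F, B5=T
input #2 (r=10, t=-2): covers B1=T, B2=S, B3=F, B5=F, B6=F, B7=S
input #3 (r=12, t=0): covers B1=T, B2=S, B3=F, B5=F, B6=F, B7=S
input #4 (r=7, t=4): covers B1=F, B2=E, B4=F, B5=F, B6=F, B7=S
input #5 (r=10, t=-4): covers B1=T, B2=S, B3=F, B5=F, B6=F, B7=S
input #6 (r=12, t=-1): covers B1=T, B2=S, B3=F, B5=F, B6=F, B7=S
input #7 (r=1, t=-3): covers B1=T, B2=S, B3=F, B5=T
input #8 (r=13, t=-3): covers B1=T, B2=S, B3=F, B5=F, B6=F, B7=S
input #9 (r=3, t=-3): covers B1=T, B2=S, B3=F, B5=T
input #10 (r=8, t=6): covers B1=F, B2=E, B4=F, B5=F, B6=F, B7=S
union over all inputs: B1=T, B1=F, B2=S, B2=E, B3=F, B4=F, B5=T, B5=F, B6=F, B7=S (10 outcomes)
every size-1 subset falls short of the 10 outcomes (best: 6/10)
the canonical winner is {1, 4}: size 2, full 10-outcome coverage, earliest index list among size-2 covers
Answer: 1, 4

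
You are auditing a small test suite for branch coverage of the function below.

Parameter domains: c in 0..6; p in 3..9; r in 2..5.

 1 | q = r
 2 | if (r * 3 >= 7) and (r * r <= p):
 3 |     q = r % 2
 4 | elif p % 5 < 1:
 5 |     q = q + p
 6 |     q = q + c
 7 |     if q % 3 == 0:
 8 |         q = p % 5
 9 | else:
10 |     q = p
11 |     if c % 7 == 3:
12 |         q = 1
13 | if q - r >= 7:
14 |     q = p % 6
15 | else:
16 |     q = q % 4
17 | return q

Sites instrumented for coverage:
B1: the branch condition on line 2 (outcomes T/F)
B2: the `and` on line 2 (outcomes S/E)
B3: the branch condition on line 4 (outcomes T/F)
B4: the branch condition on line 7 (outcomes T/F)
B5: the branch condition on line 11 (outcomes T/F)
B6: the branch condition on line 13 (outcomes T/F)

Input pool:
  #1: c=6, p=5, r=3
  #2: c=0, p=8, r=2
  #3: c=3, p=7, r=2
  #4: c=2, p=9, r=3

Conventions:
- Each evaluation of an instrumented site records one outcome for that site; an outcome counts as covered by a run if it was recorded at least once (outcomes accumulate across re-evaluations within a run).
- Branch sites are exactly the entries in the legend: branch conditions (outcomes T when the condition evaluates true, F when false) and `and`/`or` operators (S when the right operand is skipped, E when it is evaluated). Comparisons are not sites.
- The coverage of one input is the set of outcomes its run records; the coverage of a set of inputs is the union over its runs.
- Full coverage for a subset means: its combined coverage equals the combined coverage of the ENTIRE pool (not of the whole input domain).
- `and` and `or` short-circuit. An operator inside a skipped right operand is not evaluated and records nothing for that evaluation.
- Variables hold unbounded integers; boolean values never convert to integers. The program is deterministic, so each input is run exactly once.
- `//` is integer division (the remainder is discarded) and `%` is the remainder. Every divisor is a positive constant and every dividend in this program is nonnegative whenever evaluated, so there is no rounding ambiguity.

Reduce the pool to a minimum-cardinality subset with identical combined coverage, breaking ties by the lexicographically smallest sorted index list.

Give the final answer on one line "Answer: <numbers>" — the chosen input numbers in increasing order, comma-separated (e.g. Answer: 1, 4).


input #1, c=6, p=5, r=3: events B2->E, B1->F, B3->T, B4->F, B6->T; outcomes B1=F, B2=E, B3=T, B4=F, B6=T
input #2, c=0, p=8, r=2: events B2->S, B1->F, B3->F, B5->F, B6->F; outcomes B1=F, B2=S, B3=F, B5=F, B6=F
input #3, c=3, p=7, r=2: events B2->S, B1->F, B3->F, B5->T, B6->F; outcomes B1=F, B2=S, B3=F, B5=T, B6=F
input #4, c=2, p=9, r=3: events B2->E, B1->T, B6->F; outcomes B1=T, B2=E, B6=F
together the pool reaches 11 outcomes: B1=T, B1=F, B2=S, B2=E, B3=T, B3=F, B4=F, B5=T, B5=F, B6=T, B6=F
checked all size-1 subsets: none covers 11 outcomes (max 5/11)
checked all size-2 subsets: none covers 11 outcomes (max 9/11)
checked all size-3 subsets: none covers 11 outcomes (max 10/11)
the canonical winner is {1, 2, 3, 4}: size 4, full 11-outcome coverage, earliest index list among size-4 covers
Answer: 1, 2, 3, 4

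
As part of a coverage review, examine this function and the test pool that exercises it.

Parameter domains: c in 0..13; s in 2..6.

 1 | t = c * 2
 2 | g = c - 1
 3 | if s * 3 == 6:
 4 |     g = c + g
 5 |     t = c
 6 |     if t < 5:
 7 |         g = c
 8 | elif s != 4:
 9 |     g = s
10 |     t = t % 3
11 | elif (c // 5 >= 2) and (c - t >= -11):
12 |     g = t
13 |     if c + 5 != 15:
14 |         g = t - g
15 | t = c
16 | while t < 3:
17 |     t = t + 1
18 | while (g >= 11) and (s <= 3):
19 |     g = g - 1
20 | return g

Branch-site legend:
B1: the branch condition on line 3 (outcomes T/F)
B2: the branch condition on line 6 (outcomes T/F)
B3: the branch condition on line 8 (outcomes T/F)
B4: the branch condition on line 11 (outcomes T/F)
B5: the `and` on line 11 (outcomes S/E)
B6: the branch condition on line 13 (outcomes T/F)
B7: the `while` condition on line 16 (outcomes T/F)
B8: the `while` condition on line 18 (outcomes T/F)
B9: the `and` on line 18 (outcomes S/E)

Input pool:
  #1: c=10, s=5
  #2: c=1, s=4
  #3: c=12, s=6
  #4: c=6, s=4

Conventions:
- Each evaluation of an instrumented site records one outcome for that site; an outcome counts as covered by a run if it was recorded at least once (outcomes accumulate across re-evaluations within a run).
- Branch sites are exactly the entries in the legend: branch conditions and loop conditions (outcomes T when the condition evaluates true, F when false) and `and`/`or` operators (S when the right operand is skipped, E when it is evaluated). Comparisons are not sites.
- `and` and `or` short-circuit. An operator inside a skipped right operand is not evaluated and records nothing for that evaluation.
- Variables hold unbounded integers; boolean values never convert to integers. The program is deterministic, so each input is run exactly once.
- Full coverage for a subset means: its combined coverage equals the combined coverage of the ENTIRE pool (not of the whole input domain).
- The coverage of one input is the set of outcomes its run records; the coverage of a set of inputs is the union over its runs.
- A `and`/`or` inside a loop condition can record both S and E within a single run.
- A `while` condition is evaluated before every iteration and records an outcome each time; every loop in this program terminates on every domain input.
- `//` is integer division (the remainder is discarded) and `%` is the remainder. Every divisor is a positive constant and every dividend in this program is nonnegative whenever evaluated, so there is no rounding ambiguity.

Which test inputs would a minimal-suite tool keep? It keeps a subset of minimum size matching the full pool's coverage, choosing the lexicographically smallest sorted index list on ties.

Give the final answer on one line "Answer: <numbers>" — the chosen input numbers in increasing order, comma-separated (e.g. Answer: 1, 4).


test 1 (c=10, s=5) fires B1->F, B3->T, B7->F, B9->S, B8->F; hits B1=F, B3=T, B7=F, B8=F, B9=S
test 2 (c=1, s=4) fires B1->F, B3->F, B5->S, B4->F, B7->T, B7->T, B7->F, B9->S, B8->F; hits B1=F, B3=F, B4=F, B5=S, B7=T, B7=F, B8=F, B9=S
test 3 (c=12, s=6) fires B1->F, B3->T, B7->F, B9->S, B8->F; hits B1=F, B3=T, B7=F, B8=F, B9=S
test 4 (c=6, s=4) fires B1->F, B3->F, B5->S, B4->F, B7->F, B9->S, B8->F; hits B1=F, B3=F, B4=F, B5=S, B7=F, B8=F, B9=S
the full pool covers 9 outcomes: B1=F, B3=T, B3=F, B4=F, B5=S, B7=T, B7=F, B8=F, B9=S
no size-1 subset reaches all 9 outcomes (best union: 8/9)
the canonical winner is {1, 2}: size 2, full 9-outcome coverage, earliest index list among size-2 covers
Answer: 1, 2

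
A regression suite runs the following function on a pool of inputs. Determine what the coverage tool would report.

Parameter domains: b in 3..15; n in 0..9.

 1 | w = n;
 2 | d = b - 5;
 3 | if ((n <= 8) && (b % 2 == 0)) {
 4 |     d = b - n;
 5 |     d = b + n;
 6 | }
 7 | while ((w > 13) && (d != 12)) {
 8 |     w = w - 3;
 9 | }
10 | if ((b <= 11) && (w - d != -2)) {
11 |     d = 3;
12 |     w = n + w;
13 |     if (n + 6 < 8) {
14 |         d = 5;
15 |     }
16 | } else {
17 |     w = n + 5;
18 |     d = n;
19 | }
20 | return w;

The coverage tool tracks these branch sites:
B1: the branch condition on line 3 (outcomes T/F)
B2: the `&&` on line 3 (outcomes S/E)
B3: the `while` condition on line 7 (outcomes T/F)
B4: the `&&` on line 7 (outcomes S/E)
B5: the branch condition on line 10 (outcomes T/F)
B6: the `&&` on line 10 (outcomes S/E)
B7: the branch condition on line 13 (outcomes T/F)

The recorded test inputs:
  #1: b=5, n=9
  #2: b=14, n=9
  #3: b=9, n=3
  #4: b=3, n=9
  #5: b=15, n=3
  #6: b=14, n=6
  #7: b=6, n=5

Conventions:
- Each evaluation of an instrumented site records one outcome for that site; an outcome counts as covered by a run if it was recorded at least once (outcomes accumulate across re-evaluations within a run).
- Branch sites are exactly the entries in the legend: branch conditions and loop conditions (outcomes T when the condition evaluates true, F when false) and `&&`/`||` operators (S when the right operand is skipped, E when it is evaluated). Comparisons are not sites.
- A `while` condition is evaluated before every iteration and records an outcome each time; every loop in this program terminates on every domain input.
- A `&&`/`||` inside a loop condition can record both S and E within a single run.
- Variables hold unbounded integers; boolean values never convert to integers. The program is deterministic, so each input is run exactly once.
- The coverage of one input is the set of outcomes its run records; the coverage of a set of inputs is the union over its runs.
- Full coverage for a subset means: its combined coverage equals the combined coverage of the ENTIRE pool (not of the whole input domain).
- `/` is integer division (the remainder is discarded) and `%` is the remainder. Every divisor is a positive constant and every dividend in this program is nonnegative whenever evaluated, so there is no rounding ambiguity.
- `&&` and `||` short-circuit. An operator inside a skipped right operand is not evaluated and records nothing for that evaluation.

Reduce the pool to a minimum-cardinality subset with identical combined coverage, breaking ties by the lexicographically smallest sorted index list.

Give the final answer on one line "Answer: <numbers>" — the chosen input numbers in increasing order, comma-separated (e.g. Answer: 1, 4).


test 1 (b=5, n=9) fires B2->S, B1->F, B4->S, B3->F, B6->E, B5->T, B7->F; hits B1=F, B2=S, B3=F, B4=S, B5=T, B6=E, B7=F
test 2 (b=14, n=9) fires B2->S, B1->F, B4->S, B3->F, B6->S, B5->F; hits B1=F, B2=S, B3=F, B4=S, B5=F, B6=S
test 3 (b=9, n=3) fires B2->E, B1->F, B4->S, B3->F, B6->E, B5->T, B7->F; hits B1=F, B2=E, B3=F, B4=S, B5=T, B6=E, B7=F
test 4 (b=3, n=9) fires B2->S, B1->F, B4->S, B3->F, B6->E, B5->T, B7->F; hits B1=F, B2=S, B3=F, B4=S, B5=T, B6=E, B7=F
test 5 (b=15, n=3) fires B2->E, B1->F, B4->S, B3->F, B6->S, B5->F; hits B1=F, B2=E, B3=F, B4=S, B5=F, B6=S
test 6 (b=14, n=6) fires B2->E, B1->T, B4->S, B3->F, B6->S, B5->F; hits B1=T, B2=E, B3=F, B4=S, B5=F, B6=S
test 7 (b=6, n=5) fires B2->E, B1->T, B4->S, B3->F, B6->E, B5->T, B7->F; hits B1=T, B2=E, B3=F, B4=S, B5=T, B6=E, B7=F
pool-wide coverage (11 outcomes): B1=T, B1=F, B2=S, B2=E, B3=F, B4=S, B5=T, B5=F, B6=S, B6=E, B7=F
checked all size-1 subsets: none covers 11 outcomes (max 7/11)
at size 2, {1, 6} reaches all 11 outcomes; every lexicographically earlier size-2 subset fails
Answer: 1, 6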